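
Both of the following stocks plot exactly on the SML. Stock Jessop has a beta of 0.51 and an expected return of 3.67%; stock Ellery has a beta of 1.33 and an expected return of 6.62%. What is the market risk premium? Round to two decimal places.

3.60%

Both satisfy E(R) = R_f + β·MRP, so the slope of the SML is
MRP = (6.62% − 3.67%) / (1.33 − 0.51) = 2.95% / 0.82 = 3.5976%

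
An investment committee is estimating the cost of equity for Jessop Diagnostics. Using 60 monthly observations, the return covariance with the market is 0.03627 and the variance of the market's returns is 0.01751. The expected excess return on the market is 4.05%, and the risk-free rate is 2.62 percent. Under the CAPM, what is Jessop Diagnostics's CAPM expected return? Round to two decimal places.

β = Cov(R_i, R_m) / Var(R_m) = 0.03627 / 0.01751 = 2.0714
E(R) = R_f + β × MRP = 2.62% + 2.0714 × 4.05% = 11.01%

11.01%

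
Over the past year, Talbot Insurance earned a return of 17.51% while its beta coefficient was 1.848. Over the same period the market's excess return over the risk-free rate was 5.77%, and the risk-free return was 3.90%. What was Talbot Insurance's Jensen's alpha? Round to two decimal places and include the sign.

CAPM benchmark = R_f + β(R_m − R_f) = 3.90% + 1.848 × 5.77% = 14.56296%
α = actual − benchmark = 17.51% − 14.56296% = +2.95%

+2.95%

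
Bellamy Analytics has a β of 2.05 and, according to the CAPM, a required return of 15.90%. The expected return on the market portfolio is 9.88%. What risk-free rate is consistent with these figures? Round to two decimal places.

E(R) = R_f + β(E(R_m) − R_f) = R_f(1 − β) + β·E(R_m)
15.90% = R_f × (1 − 2.05) + 2.05 × 9.88%
15.90% = R_f × -1.05 + 20.2540%
R_f = (15.90% − 20.2540%) / -1.05 = 4.15%

4.15%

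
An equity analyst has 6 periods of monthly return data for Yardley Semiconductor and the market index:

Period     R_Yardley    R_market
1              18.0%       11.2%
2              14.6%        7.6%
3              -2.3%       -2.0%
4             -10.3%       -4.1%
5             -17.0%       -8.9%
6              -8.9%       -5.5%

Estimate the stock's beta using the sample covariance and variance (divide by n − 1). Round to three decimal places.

1.783

Mean R_i = (18.0 + 14.6 − 2.3 − 10.3 − 17.0 − 8.9) / 6 = -0.9833%
Mean R_m = (11.2 + 7.6 − 2.0 − 4.1 − 8.9 − 5.5) / 6 = -0.2833%
Σ(R_i − R̄_i)(R_m − R̄_m) = 557.9683  ⇒  Cov = 557.9683 / 5 = 111.5937
Σ(R_m − R̄_m)² = 312.9883  ⇒  Var(R_m) = 312.9883 / 5 = 62.5977
β = Cov / Var(R_m) = 111.5937 / 62.5977 = 1.7827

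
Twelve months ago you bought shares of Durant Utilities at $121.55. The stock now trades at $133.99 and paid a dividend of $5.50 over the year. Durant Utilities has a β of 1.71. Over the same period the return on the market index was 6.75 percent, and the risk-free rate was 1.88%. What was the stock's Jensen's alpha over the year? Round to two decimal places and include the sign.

+4.55%

Realised HPR = (P1 + D1 − P0) / P0 = (133.99 + 5.50 − 121.55) / 121.55 = 17.94 / 121.55 = 14.7594%
MRP = 6.75% − 1.88% = 4.87%
CAPM required = R_f + β·MRP = 1.88% + 1.71 × 4.87% = 10.2077%
α = realised − required = 14.7594% − 10.2077% = +4.55%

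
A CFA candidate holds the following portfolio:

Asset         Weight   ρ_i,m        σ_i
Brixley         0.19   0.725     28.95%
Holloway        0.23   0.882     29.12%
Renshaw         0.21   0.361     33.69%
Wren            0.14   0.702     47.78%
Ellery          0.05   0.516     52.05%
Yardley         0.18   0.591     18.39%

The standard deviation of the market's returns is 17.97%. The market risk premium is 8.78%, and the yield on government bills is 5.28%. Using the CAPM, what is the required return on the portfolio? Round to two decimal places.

β_Brixley = 0.725 × 28.95% / 17.97% = 1.1680
β_Holloway = 0.882 × 29.12% / 17.97% = 1.4293
β_Renshaw = 0.361 × 33.69% / 17.97% = 0.6768
β_Wren = 0.702 × 47.78% / 17.97% = 1.8665
β_Ellery = 0.516 × 52.05% / 17.97% = 1.4946
β_Yardley = 0.591 × 18.39% / 17.97% = 0.6048
β_P = Σ w_i β_i = 0.19×1.1680 + 0.23×1.4293 + 0.21×0.6768 + 0.14×1.8665 + 0.05×1.4946 + 0.18×0.6048 = 1.1377
E(R_P) = R_f + β_P × MRP = 5.28% + 1.1377 × 8.78% = 15.27%

15.27%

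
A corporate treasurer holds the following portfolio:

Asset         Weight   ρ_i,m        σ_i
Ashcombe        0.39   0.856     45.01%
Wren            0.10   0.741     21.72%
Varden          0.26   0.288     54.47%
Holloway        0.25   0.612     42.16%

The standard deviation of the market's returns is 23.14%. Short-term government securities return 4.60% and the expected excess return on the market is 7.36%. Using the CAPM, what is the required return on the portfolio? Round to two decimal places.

β_Ashcombe = 0.856 × 45.01% / 23.14% = 1.6650
β_Wren = 0.741 × 21.72% / 23.14% = 0.6955
β_Varden = 0.288 × 54.47% / 23.14% = 0.6779
β_Holloway = 0.612 × 42.16% / 23.14% = 1.1150
β_P = Σ w_i β_i = 0.39×1.6650 + 0.10×0.6955 + 0.26×0.6779 + 0.25×1.1150 = 1.1739
E(R_P) = R_f + β_P × MRP = 4.60% + 1.1739 × 7.36% = 13.24%

13.24%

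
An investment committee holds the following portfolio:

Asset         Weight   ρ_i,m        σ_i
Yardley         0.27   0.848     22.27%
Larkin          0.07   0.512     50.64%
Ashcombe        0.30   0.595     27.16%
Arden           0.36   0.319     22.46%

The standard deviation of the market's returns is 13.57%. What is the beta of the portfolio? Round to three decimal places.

1.057

β_Yardley = 0.848 × 22.27% / 13.57% = 1.3917
β_Larkin = 0.512 × 50.64% / 13.57% = 1.9107
β_Ashcombe = 0.595 × 27.16% / 13.57% = 1.1909
β_Arden = 0.319 × 22.46% / 13.57% = 0.5280
β_P = Σ w_i β_i = 0.27×1.3917 + 0.07×1.9107 + 0.30×1.1909 + 0.36×0.5280 = 1.0569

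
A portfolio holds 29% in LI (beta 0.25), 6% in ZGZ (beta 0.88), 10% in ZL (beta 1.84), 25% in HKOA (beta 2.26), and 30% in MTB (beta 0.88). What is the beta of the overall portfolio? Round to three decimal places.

β_P = Σ w_i β_i = 0.29×0.25 + 0.06×0.88 + 0.10×1.84 + 0.25×2.26 + 0.30×0.88 = 1.1383

1.138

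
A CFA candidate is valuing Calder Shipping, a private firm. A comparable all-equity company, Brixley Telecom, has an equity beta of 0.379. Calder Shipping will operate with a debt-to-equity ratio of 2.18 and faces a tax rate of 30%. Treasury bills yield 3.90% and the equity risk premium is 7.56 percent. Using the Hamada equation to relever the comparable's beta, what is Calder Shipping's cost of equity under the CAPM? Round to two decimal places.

β_L = β_U × [1 + (1 − t)(D/E)] = 0.379 × [1 + (1 − 0.30) × 2.18]
    = 0.379 × [1 + 0.70 × 2.18] = 0.379 × 2.5260 = 0.9574
E(R) = R_f + β_L × MRP = 3.90% + 0.9574 × 7.56% = 11.14%

11.14%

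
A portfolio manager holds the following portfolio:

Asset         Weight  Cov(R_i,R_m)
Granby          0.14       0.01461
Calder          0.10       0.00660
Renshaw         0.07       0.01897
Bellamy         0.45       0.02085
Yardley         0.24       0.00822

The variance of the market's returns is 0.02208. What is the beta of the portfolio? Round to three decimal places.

β_Granby = 0.01461 / 0.02208 = 0.6617
β_Calder = 0.00660 / 0.02208 = 0.2989
β_Renshaw = 0.01897 / 0.02208 = 0.8591
β_Bellamy = 0.02085 / 0.02208 = 0.9443
β_Yardley = 0.00822 / 0.02208 = 0.3723
β_P = Σ w_i β_i = 0.14×0.6617 + 0.10×0.2989 + 0.07×0.8591 + 0.45×0.9443 + 0.24×0.3723 = 0.6970

0.697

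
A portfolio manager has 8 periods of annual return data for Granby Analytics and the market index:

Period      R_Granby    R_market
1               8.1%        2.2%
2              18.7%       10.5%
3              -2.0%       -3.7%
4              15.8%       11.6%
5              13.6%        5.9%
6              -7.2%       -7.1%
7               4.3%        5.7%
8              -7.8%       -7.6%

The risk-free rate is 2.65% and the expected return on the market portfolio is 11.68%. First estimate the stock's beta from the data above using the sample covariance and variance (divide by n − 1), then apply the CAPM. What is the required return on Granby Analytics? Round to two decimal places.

14.48%

Mean R_i = (8.1 + 18.7 − 2.0 + 15.8 + 13.6 − 7.2 + 4.3 − 7.8) / 8 = 5.4375%
Mean R_m = (2.2 + 10.5 − 3.7 + 11.6 + 5.9 − 7.1 + 5.7 − 7.6) / 8 = 2.1875%
Σ(R_i − R̄_i)(R_m − R̄_m) = 524.8438  ⇒  Cov = 524.8438 / 7 = 74.9777
Σ(R_m − R̄_m)² = 400.5288  ⇒  Var(R_m) = 400.5288 / 7 = 57.2184
β = Cov / Var(R_m) = 74.9777 / 57.2184 = 1.3104
MRP = 11.68% − 2.65% = 9.03%
E(R) = R_f + β × MRP = 2.65% + 1.3104 × 9.03% = 14.48%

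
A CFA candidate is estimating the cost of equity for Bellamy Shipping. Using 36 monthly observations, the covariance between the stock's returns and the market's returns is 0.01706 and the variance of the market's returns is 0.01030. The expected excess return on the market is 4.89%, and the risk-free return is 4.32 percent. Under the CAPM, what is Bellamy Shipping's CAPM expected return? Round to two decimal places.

12.42%

β = Cov(R_i, R_m) / Var(R_m) = 0.01706 / 0.01030 = 1.6563
E(R) = R_f + β × MRP = 4.32% + 1.6563 × 4.89% = 12.42%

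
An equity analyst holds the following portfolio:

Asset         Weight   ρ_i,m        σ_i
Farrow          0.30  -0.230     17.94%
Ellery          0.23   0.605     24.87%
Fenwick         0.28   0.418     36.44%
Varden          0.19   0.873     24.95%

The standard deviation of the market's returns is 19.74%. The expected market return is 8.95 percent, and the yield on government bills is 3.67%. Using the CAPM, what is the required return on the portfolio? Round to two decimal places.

6.51%

β_Farrow = -0.230 × 17.94% / 19.74% = -0.2090
β_Ellery = 0.605 × 24.87% / 19.74% = 0.7622
β_Fenwick = 0.418 × 36.44% / 19.74% = 0.7716
β_Varden = 0.873 × 24.95% / 19.74% = 1.1034
β_P = Σ w_i β_i = 0.30×-0.2090 + 0.23×0.7622 + 0.28×0.7716 + 0.19×1.1034 = 0.5383
MRP = 8.95% − 3.67% = 5.28%
E(R_P) = R_f + β_P × MRP = 3.67% + 0.5383 × 5.28% = 6.51%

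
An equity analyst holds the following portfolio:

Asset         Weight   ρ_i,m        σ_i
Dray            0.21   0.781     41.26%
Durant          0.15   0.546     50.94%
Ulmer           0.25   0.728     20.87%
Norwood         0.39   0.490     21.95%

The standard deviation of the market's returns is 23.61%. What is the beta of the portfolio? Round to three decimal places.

β_Dray = 0.781 × 41.26% / 23.61% = 1.3648
β_Durant = 0.546 × 50.94% / 23.61% = 1.1780
β_Ulmer = 0.728 × 20.87% / 23.61% = 0.6435
β_Norwood = 0.490 × 21.95% / 23.61% = 0.4555
β_P = Σ w_i β_i = 0.21×1.3648 + 0.15×1.1780 + 0.25×0.6435 + 0.39×0.4555 = 0.8018

0.802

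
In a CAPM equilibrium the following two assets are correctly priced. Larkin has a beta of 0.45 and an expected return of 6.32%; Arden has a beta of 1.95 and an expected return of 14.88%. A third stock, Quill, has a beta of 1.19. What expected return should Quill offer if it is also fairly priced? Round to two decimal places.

10.54%

MRP (SML slope) = (14.88% − 6.32%) / (1.95 − 0.45) = 8.56% / 1.50 = 5.7067%
R_f (intercept) = 6.32% − 0.45 × 5.7067% = 3.7520%
E(R_Quill) = R_f + β × MRP = 3.7520% + 1.19 × 5.7067% = 10.54%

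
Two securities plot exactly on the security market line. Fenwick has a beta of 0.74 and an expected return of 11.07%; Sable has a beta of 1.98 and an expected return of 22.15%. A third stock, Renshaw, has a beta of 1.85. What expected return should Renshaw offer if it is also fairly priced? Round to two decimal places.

20.99%

MRP (SML slope) = (22.15% − 11.07%) / (1.98 − 0.74) = 11.08% / 1.24 = 8.9355%
R_f (intercept) = 11.07% − 0.74 × 8.9355% = 4.4577%
E(R_Renshaw) = R_f + β × MRP = 4.4577% + 1.85 × 8.9355% = 20.99%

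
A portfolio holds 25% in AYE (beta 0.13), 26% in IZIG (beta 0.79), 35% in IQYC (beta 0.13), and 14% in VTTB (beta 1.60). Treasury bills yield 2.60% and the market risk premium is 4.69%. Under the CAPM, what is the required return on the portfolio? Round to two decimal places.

4.98%

β_P = Σ w_i β_i = 0.25×0.13 + 0.26×0.79 + 0.35×0.13 + 0.14×1.60 = 0.5074
E(R_P) = R_f + β_P × MRP = 2.60% + 0.5074 × 4.69% = 4.98%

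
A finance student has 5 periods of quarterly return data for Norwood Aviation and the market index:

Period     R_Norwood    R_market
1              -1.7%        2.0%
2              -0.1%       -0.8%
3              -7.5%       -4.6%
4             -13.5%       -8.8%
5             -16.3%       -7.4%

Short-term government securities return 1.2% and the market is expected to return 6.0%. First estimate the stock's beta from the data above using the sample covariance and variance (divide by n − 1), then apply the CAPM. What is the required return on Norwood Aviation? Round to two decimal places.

Mean R_i = (-1.7 − 0.1 − 7.5 − 13.5 − 16.3) / 5 = -7.8200%
Mean R_m = (2.0 − 0.8 − 4.6 − 8.8 − 7.4) / 5 = -3.9200%
Σ(R_i − R̄_i)(R_m − R̄_m) = 117.3280  ⇒  Cov = 117.3280 / 4 = 29.3320
Σ(R_m − R̄_m)² = 81.1680  ⇒  Var(R_m) = 81.1680 / 4 = 20.2920
β = Cov / Var(R_m) = 29.3320 / 20.2920 = 1.4455
MRP = 6.0% − 1.2% = 4.80%
E(R) = R_f + β × MRP = 1.2% + 1.4455 × 4.8% = 8.14%

8.14%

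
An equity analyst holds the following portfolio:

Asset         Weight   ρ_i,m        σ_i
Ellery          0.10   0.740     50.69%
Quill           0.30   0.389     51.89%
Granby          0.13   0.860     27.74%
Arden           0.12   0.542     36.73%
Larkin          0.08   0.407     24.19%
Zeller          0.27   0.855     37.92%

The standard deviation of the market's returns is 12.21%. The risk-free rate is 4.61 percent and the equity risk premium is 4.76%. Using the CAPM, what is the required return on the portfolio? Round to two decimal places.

14.29%

β_Ellery = 0.740 × 50.69% / 12.21% = 3.0721
β_Quill = 0.389 × 51.89% / 12.21% = 1.6532
β_Granby = 0.860 × 27.74% / 12.21% = 1.9538
β_Arden = 0.542 × 36.73% / 12.21% = 1.6304
β_Larkin = 0.407 × 24.19% / 12.21% = 0.8063
β_Zeller = 0.855 × 37.92% / 12.21% = 2.6553
β_P = Σ w_i β_i = 0.10×3.0721 + 0.30×1.6532 + 0.13×1.9538 + 0.12×1.6304 + 0.08×0.8063 + 0.27×2.6553 = 2.0342
E(R_P) = R_f + β_P × MRP = 4.61% + 2.0342 × 4.76% = 14.29%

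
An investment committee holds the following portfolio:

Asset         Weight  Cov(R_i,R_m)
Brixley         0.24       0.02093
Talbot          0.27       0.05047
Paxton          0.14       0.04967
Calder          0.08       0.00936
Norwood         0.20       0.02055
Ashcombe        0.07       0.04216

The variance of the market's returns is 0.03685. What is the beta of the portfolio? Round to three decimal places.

0.907

β_Brixley = 0.02093 / 0.03685 = 0.5680
β_Talbot = 0.05047 / 0.03685 = 1.3696
β_Paxton = 0.04967 / 0.03685 = 1.3479
β_Calder = 0.00936 / 0.03685 = 0.2540
β_Norwood = 0.02055 / 0.03685 = 0.5577
β_Ashcombe = 0.04216 / 0.03685 = 1.1441
β_P = Σ w_i β_i = 0.24×0.5680 + 0.27×1.3696 + 0.14×1.3479 + 0.08×0.2540 + 0.20×0.5577 + 0.07×1.1441 = 0.9068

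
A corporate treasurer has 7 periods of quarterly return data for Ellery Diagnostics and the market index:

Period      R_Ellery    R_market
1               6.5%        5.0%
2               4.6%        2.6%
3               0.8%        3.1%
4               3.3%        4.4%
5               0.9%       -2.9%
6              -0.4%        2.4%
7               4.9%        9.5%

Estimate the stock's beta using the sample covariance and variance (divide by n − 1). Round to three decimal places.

0.408

Mean R_i = (6.5 + 4.6 + 0.8 + 3.3 + 0.9 − 0.4 + 4.9) / 7 = 2.9429%
Mean R_m = (5.0 + 2.6 + 3.1 + 4.4 − 2.9 + 2.4 + 9.5) / 7 = 3.4429%
Σ(R_i − R̄_i)(R_m − R̄_m) = 33.5171  ⇒  Cov = 33.5171 / 6 = 5.5862
Σ(R_m − R̄_m)² = 82.1771  ⇒  Var(R_m) = 82.1771 / 6 = 13.6962
β = Cov / Var(R_m) = 5.5862 / 13.6962 = 0.4079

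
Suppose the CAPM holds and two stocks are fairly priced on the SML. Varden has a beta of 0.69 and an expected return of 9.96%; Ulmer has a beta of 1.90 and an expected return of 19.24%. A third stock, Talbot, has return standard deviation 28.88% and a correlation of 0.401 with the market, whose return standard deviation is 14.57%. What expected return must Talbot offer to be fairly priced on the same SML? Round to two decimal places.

10.76%

MRP = (19.24% − 9.96%) / (1.90 − 0.69) = 7.6694%
R_f = 9.96% − 0.69 × 7.6694% = 4.6681%
β_Talbot = ρ·σ_i/σ_m = 0.401 × 28.88 / 14.57 = 0.7948
E(R_Talbot) = R_f + β × MRP = 4.6681% + 0.7948 × 7.6694% = 10.76%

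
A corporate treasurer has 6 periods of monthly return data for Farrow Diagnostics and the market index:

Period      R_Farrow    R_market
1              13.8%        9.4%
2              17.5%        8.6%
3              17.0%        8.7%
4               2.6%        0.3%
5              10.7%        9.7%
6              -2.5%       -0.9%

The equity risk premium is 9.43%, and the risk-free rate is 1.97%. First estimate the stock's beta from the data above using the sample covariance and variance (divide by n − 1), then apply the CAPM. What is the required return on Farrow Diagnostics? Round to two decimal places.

Mean R_i = (13.8 + 17.5 + 17.0 + 2.6 + 10.7 − 2.5) / 6 = 9.8500%
Mean R_m = (9.4 + 8.6 + 8.7 + 0.3 + 9.7 − 0.9) / 6 = 5.9667%
Σ(R_i − R̄_i)(R_m − R̄_m) = 182.3100  ⇒  Cov = 182.3100 / 5 = 36.4620
Σ(R_m − R̄_m)² = 119.3933  ⇒  Var(R_m) = 119.3933 / 5 = 23.8787
β = Cov / Var(R_m) = 36.4620 / 23.8787 = 1.5270
E(R) = R_f + β × MRP = 1.97% + 1.5270 × 9.43% = 16.37%

16.37%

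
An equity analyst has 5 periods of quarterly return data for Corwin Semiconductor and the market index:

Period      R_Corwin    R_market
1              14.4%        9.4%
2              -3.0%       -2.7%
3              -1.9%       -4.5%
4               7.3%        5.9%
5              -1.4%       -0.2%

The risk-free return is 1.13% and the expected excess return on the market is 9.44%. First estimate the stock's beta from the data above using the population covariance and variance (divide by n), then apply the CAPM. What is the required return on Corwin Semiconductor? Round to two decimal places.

Mean R_i = (14.4 − 3.0 − 1.9 + 7.3 − 1.4) / 5 = 3.0800%
Mean R_m = (9.4 − 2.7 − 4.5 + 5.9 − 0.2) / 5 = 1.5800%
Σ(R_i − R̄_i)(R_m − R̄_m) = 171.0280  ⇒  Cov = 171.0280 / 5 = 34.2056
Σ(R_m − R̄_m)² = 138.2680  ⇒  Var(R_m) = 138.2680 / 5 = 27.6536
β = Cov / Var(R_m) = 34.2056 / 27.6536 = 1.2369
E(R) = R_f + β × MRP = 1.13% + 1.2369 × 9.44% = 12.81%

12.81%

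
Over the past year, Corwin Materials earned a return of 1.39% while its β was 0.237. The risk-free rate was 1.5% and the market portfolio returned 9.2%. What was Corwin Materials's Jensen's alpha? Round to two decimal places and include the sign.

-1.93%

Market excess return = 9.2% − 1.5% = 7.70%
CAPM benchmark = R_f + β(R_m − R_f) = 1.5% + 0.237 × 7.7% = 3.3249%
α = actual − benchmark = 1.39% − 3.3249% = -1.93%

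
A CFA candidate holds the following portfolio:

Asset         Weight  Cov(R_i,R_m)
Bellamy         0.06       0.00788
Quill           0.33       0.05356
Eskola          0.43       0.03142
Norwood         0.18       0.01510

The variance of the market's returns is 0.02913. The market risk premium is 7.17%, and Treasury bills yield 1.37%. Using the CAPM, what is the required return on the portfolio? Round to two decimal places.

β_Bellamy = 0.00788 / 0.02913 = 0.2705
β_Quill = 0.05356 / 0.02913 = 1.8387
β_Eskola = 0.03142 / 0.02913 = 1.0786
β_Norwood = 0.01510 / 0.02913 = 0.5184
β_P = Σ w_i β_i = 0.06×0.2705 + 0.33×1.8387 + 0.43×1.0786 + 0.18×0.5184 = 1.1801
E(R_P) = R_f + β_P × MRP = 1.37% + 1.1801 × 7.17% = 9.83%

9.83%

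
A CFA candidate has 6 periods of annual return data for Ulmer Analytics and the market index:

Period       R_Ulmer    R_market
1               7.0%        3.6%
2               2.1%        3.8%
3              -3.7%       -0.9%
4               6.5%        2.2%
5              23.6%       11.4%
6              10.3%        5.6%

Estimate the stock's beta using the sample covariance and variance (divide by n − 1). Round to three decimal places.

2.152

Mean R_i = (7.0 + 2.1 − 3.7 + 6.5 + 23.6 + 10.3) / 6 = 7.6333%
Mean R_m = (3.6 + 3.8 − 0.9 + 2.2 + 11.4 + 5.6) / 6 = 4.2833%
Σ(R_i − R̄_i)(R_m − R̄_m) = 181.3533  ⇒  Cov = 181.3533 / 5 = 36.2707
Σ(R_m − R̄_m)² = 84.2883  ⇒  Var(R_m) = 84.2883 / 5 = 16.8577
β = Cov / Var(R_m) = 36.2707 / 16.8577 = 2.1516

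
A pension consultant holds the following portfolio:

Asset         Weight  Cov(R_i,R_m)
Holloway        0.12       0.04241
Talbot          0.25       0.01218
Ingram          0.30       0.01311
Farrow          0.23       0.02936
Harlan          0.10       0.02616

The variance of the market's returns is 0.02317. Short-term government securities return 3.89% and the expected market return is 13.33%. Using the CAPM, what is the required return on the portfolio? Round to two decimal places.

12.62%

β_Holloway = 0.04241 / 0.02317 = 1.8304
β_Talbot = 0.01218 / 0.02317 = 0.5257
β_Ingram = 0.01311 / 0.02317 = 0.5658
β_Farrow = 0.02936 / 0.02317 = 1.2672
β_Harlan = 0.02616 / 0.02317 = 1.1290
β_P = Σ w_i β_i = 0.12×1.8304 + 0.25×0.5257 + 0.30×0.5658 + 0.23×1.2672 + 0.10×1.1290 = 0.9252
MRP = 13.33% − 3.89% = 9.44%
E(R_P) = R_f + β_P × MRP = 3.89% + 0.9252 × 9.44% = 12.62%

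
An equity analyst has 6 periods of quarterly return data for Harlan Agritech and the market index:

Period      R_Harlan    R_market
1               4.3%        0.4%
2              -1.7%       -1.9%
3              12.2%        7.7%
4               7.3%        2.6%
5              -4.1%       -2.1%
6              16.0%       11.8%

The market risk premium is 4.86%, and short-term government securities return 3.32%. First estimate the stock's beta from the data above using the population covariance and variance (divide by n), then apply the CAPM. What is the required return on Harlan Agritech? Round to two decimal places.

Mean R_i = (4.3 − 1.7 + 12.2 + 7.3 − 4.1 + 16.0) / 6 = 5.6667%
Mean R_m = (0.4 − 1.9 + 7.7 + 2.6 − 2.1 + 11.8) / 6 = 3.0833%
Σ(R_i − R̄_i)(R_m − R̄_m) = 210.4467  ⇒  Cov = 210.4467 / 6 = 35.0745
Σ(R_m − R̄_m)² = 156.4283  ⇒  Var(R_m) = 156.4283 / 6 = 26.0714
β = Cov / Var(R_m) = 35.0745 / 26.0714 = 1.3453
E(R) = R_f + β × MRP = 3.32% + 1.3453 × 4.86% = 9.86%

9.86%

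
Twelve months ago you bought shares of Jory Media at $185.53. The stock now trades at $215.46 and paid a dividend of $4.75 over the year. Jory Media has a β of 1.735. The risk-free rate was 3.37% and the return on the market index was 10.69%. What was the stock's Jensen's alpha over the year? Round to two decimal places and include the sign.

Realised HPR = (P1 + D1 − P0) / P0 = (215.46 + 4.75 − 185.53) / 185.53 = 34.68 / 185.53 = 18.6924%
MRP = 10.69% − 3.37% = 7.32%
CAPM required = R_f + β·MRP = 3.37% + 1.735 × 7.32% = 16.07020%
α = realised − required = 18.6924% − 16.07020% = +2.62%

+2.62%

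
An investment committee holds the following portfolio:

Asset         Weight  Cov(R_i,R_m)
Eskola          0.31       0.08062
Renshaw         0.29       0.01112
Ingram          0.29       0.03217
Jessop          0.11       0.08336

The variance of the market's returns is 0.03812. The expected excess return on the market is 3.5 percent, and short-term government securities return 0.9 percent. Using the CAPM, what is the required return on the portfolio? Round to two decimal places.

5.19%

β_Eskola = 0.08062 / 0.03812 = 2.1149
β_Renshaw = 0.01112 / 0.03812 = 0.2917
β_Ingram = 0.03217 / 0.03812 = 0.8439
β_Jessop = 0.08336 / 0.03812 = 2.1868
β_P = Σ w_i β_i = 0.31×2.1149 + 0.29×0.2917 + 0.29×0.8439 + 0.11×2.1868 = 1.2255
E(R_P) = R_f + β_P × MRP = 0.9% + 1.2255 × 3.5% = 5.19%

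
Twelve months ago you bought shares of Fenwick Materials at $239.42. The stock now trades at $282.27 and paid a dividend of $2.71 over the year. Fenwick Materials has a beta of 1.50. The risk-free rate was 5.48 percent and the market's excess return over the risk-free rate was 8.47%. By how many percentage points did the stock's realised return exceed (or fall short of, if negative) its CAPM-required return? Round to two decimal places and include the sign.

+0.84%

Realised HPR = (P1 + D1 − P0) / P0 = (282.27 + 2.71 − 239.42) / 239.42 = 45.56 / 239.42 = 19.0293%
CAPM required = R_f + β·MRP = 5.48% + 1.50 × 8.47% = 18.1850%
α = realised − required = 19.0293% − 18.1850% = +0.84%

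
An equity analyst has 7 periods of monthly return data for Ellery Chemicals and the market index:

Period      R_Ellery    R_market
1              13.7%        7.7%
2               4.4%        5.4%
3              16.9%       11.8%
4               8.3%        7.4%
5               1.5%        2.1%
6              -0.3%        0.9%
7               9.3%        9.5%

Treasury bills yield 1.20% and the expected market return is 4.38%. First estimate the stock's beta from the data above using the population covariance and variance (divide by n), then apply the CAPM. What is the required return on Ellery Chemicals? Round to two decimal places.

Mean R_i = (13.7 + 4.4 + 16.9 + 8.3 + 1.5 − 0.3 + 9.3) / 7 = 7.6857%
Mean R_m = (7.7 + 5.4 + 11.8 + 7.4 + 2.1 + 0.9 + 9.5) / 7 = 6.4000%
Σ(R_i − R̄_i)(R_m − R̄_m) = 137.0000  ⇒  Cov = 137.0000 / 7 = 19.5714
Σ(R_m − R̄_m)² = 91.2000  ⇒  Var(R_m) = 91.2000 / 7 = 13.0286
β = Cov / Var(R_m) = 19.5714 / 13.0286 = 1.5022
MRP = 4.38% − 1.20% = 3.18%
E(R) = R_f + β × MRP = 1.20% + 1.5022 × 3.18% = 5.98%

5.98%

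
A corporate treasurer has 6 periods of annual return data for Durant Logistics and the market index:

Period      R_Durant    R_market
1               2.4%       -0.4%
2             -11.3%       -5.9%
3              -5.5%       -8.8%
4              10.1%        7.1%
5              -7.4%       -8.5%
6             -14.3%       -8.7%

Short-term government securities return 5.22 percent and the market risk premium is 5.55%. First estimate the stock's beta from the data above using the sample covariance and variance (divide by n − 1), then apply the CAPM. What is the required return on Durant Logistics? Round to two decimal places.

Mean R_i = (2.4 − 11.3 − 5.5 + 10.1 − 7.4 − 14.3) / 6 = -4.3333%
Mean R_m = (-0.4 − 5.9 − 8.8 + 7.1 − 8.5 − 8.7) / 6 = -4.2000%
Σ(R_i − R̄_i)(R_m − R̄_m) = 263.9300  ⇒  Cov = 263.9300 / 5 = 52.7860
Σ(R_m − R̄_m)² = 204.9200  ⇒  Var(R_m) = 204.9200 / 5 = 40.9840
β = Cov / Var(R_m) = 52.7860 / 40.9840 = 1.2880
E(R) = R_f + β × MRP = 5.22% + 1.2880 × 5.55% = 12.37%

12.37%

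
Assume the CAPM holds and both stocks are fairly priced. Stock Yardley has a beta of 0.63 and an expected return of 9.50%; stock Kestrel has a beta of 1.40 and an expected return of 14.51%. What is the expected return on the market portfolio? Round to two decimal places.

Both satisfy E(R) = R_f + β·MRP, so the slope of the SML is
MRP = (14.51% − 9.50%) / (1.40 − 0.63) = 5.01% / 0.77 = 6.5065%
R_f = E(R_Yardley) − β_Yardley·MRP = 9.50% − 0.63 × 6.5065% = 5.4009%
E(R_m) = R_f + MRP = 5.4009% + 6.5065% = 11.91%

11.91%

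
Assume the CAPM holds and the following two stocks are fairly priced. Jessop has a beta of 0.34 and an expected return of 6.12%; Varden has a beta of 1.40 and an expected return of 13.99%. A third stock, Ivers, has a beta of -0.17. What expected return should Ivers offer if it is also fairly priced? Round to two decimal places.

MRP (SML slope) = (13.99% − 6.12%) / (1.40 − 0.34) = 7.87% / 1.06 = 7.4245%
R_f (intercept) = 6.12% − 0.34 × 7.4245% = 3.5957%
E(R_Ivers) = R_f + β × MRP = 3.5957% + -0.17 × 7.4245% = 2.33%

2.33%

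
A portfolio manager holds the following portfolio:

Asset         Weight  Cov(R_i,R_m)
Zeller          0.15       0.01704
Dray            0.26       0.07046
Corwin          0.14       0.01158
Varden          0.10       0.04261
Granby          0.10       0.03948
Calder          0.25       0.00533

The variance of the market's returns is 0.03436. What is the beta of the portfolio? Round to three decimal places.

0.932

β_Zeller = 0.01704 / 0.03436 = 0.4959
β_Dray = 0.07046 / 0.03436 = 2.0506
β_Corwin = 0.01158 / 0.03436 = 0.3370
β_Varden = 0.04261 / 0.03436 = 1.2401
β_Granby = 0.03948 / 0.03436 = 1.1490
β_Calder = 0.00533 / 0.03436 = 0.1551
β_P = Σ w_i β_i = 0.15×0.4959 + 0.26×2.0506 + 0.14×0.3370 + 0.10×1.2401 + 0.10×1.1490 + 0.25×0.1551 = 0.9324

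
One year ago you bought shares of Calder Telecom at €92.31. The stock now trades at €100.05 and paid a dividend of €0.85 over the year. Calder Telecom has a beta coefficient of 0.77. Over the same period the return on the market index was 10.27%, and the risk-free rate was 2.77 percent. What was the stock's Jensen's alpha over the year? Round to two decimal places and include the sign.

Realised HPR = (P1 + D1 − P0) / P0 = (100.05 + 0.85 − 92.31) / 92.31 = 8.59 / 92.31 = 9.3056%
MRP = 10.27% − 2.77% = 7.50%
CAPM required = R_f + β·MRP = 2.77% + 0.77 × 7.50% = 8.5450%
α = realised − required = 9.3056% − 8.5450% = +0.76%

+0.76%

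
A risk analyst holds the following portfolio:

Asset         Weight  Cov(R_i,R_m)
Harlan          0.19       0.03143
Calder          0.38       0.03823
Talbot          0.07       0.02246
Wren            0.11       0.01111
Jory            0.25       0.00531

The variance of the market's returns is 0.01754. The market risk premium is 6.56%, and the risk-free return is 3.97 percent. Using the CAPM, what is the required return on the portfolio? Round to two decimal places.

β_Harlan = 0.03143 / 0.01754 = 1.7919
β_Calder = 0.03823 / 0.01754 = 2.1796
β_Talbot = 0.02246 / 0.01754 = 1.2805
β_Wren = 0.01111 / 0.01754 = 0.6334
β_Jory = 0.00531 / 0.01754 = 0.3027
β_P = Σ w_i β_i = 0.19×1.7919 + 0.38×2.1796 + 0.07×1.2805 + 0.11×0.6334 + 0.25×0.3027 = 1.4037
E(R_P) = R_f + β_P × MRP = 3.97% + 1.4037 × 6.56% = 13.18%

13.18%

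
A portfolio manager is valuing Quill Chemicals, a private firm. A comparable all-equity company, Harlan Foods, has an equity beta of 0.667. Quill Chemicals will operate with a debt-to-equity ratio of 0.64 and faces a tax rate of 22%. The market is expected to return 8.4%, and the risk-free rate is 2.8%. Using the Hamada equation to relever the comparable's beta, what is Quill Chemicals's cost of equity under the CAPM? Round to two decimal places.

8.40%

β_L = β_U × [1 + (1 − t)(D/E)] = 0.667 × [1 + (1 − 0.22) × 0.64]
    = 0.667 × [1 + 0.78 × 0.64] = 0.667 × 1.4992 = 1.0000
MRP = 8.4% − 2.8% = 5.60%
E(R) = R_f + β_L × MRP = 2.8% + 1.0000 × 5.6% = 8.40%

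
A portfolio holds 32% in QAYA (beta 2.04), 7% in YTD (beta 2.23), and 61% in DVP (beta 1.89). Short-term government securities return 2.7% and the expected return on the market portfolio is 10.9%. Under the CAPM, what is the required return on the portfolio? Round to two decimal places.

β_P = Σ w_i β_i = 0.32×2.04 + 0.07×2.23 + 0.61×1.89 = 1.9618
MRP = 10.9% − 2.7% = 8.20%
E(R_P) = R_f + β_P × MRP = 2.7% + 1.9618 × 8.2% = 18.79%

18.79%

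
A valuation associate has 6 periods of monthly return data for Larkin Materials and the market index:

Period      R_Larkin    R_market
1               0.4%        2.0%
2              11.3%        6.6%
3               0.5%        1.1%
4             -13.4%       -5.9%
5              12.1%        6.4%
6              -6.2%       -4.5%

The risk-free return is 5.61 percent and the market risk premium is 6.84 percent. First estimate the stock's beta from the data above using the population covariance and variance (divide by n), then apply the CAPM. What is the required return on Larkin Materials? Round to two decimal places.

Mean R_i = (0.4 + 11.3 + 0.5 − 13.4 + 12.1 − 6.2) / 6 = 0.7833%
Mean R_m = (2.0 + 6.6 + 1.1 − 5.9 + 6.4 − 4.5) / 6 = 0.9500%
Σ(R_i − R̄_i)(R_m − R̄_m) = 255.8650  ⇒  Cov = 255.8650 / 6 = 42.6442
Σ(R_m − R̄_m)² = 139.3750  ⇒  Var(R_m) = 139.3750 / 6 = 23.2292
β = Cov / Var(R_m) = 42.6442 / 23.2292 = 1.8358
E(R) = R_f + β × MRP = 5.61% + 1.8358 × 6.84% = 18.17%

18.17%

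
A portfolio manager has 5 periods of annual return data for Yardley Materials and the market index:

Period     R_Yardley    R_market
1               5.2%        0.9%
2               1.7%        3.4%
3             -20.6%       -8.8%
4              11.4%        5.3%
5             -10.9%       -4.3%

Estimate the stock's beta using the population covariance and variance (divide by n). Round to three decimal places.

2.164

Mean R_i = (5.2 + 1.7 − 20.6 + 11.4 − 10.9) / 5 = -2.6400%
Mean R_m = (0.9 + 3.4 − 8.8 + 5.3 − 4.3) / 5 = -0.7000%
Σ(R_i − R̄_i)(R_m − R̄_m) = 289.7900  ⇒  Cov = 289.7900 / 5 = 57.9580
Σ(R_m − R̄_m)² = 133.9400  ⇒  Var(R_m) = 133.9400 / 5 = 26.7880
β = Cov / Var(R_m) = 57.9580 / 26.7880 = 2.1636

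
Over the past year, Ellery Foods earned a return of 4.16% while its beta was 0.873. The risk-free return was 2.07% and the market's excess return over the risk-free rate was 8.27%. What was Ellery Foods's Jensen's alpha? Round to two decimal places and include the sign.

CAPM benchmark = R_f + β(R_m − R_f) = 2.07% + 0.873 × 8.27% = 9.28971%
α = actual − benchmark = 4.16% − 9.28971% = -5.13%

-5.13%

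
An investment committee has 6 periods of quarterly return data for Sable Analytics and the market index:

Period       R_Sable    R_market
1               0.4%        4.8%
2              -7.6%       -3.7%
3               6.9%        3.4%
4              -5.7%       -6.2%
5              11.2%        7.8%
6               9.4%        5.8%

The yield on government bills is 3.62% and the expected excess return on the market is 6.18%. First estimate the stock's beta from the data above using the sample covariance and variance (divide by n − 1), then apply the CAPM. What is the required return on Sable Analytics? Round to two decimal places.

11.53%

Mean R_i = (0.4 − 7.6 + 6.9 − 5.7 + 11.2 + 9.4) / 6 = 2.4333%
Mean R_m = (4.8 − 3.7 + 3.4 − 6.2 + 7.8 + 5.8) / 6 = 1.9833%
Σ(R_i − R̄_i)(R_m − R̄_m) = 201.7633  ⇒  Cov = 201.7633 / 5 = 40.3527
Σ(R_m − R̄_m)² = 157.6083  ⇒  Var(R_m) = 157.6083 / 5 = 31.5217
β = Cov / Var(R_m) = 40.3527 / 31.5217 = 1.2802
E(R) = R_f + β × MRP = 3.62% + 1.2802 × 6.18% = 11.53%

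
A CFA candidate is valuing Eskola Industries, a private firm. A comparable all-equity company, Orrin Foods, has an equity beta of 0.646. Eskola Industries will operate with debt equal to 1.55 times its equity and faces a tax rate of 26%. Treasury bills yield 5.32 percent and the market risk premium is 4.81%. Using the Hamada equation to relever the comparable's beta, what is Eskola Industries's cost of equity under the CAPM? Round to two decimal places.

11.99%

β_L = β_U × [1 + (1 − t)(D/E)] = 0.646 × [1 + (1 − 0.26) × 1.55]
    = 0.646 × [1 + 0.74 × 1.55] = 0.646 × 2.1470 = 1.3870
E(R) = R_f + β_L × MRP = 5.32% + 1.3870 × 4.81% = 11.99%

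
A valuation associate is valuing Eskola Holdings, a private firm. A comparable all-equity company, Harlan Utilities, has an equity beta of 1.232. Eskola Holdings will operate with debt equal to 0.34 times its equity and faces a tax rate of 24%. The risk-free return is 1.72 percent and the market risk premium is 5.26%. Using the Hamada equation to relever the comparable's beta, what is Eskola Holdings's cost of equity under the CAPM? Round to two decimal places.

β_L = β_U × [1 + (1 − t)(D/E)] = 1.232 × [1 + (1 − 0.24) × 0.34]
    = 1.232 × [1 + 0.76 × 0.34] = 1.232 × 1.2584 = 1.5503
E(R) = R_f + β_L × MRP = 1.72% + 1.5503 × 5.26% = 9.87%

9.87%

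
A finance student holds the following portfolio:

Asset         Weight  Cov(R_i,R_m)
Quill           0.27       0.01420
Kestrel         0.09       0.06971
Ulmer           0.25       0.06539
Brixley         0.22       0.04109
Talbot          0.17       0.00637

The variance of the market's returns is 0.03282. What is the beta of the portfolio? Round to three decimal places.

β_Quill = 0.01420 / 0.03282 = 0.4327
β_Kestrel = 0.06971 / 0.03282 = 2.1240
β_Ulmer = 0.06539 / 0.03282 = 1.9924
β_Brixley = 0.04109 / 0.03282 = 1.2520
β_Talbot = 0.00637 / 0.03282 = 0.1941
β_P = Σ w_i β_i = 0.27×0.4327 + 0.09×2.1240 + 0.25×1.9924 + 0.22×1.2520 + 0.17×0.1941 = 1.1145

1.115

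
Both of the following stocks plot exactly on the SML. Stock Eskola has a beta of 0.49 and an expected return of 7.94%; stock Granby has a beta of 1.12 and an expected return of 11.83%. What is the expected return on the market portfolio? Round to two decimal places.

Both satisfy E(R) = R_f + β·MRP, so the slope of the SML is
MRP = (11.83% − 7.94%) / (1.12 − 0.49) = 3.89% / 0.63 = 6.1746%
R_f = E(R_Eskola) − β_Eskola·MRP = 7.94% − 0.49 × 6.1746% = 4.9144%
E(R_m) = R_f + MRP = 4.9144% + 6.1746% = 11.09%

11.09%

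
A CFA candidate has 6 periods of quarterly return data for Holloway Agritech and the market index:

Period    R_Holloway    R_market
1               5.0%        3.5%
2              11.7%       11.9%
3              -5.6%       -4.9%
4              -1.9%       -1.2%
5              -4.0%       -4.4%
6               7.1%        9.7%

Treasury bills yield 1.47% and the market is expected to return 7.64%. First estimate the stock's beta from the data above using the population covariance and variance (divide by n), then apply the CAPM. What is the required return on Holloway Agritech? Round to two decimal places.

Mean R_i = (5.0 + 11.7 − 5.6 − 1.9 − 4.0 + 7.1) / 6 = 2.0500%
Mean R_m = (3.5 + 11.9 − 4.9 − 1.2 − 4.4 + 9.7) / 6 = 2.4333%
Σ(R_i − R̄_i)(R_m − R̄_m) = 242.9900  ⇒  Cov = 242.9900 / 6 = 40.4983
Σ(R_m − R̄_m)² = 257.2333  ⇒  Var(R_m) = 257.2333 / 6 = 42.8722
β = Cov / Var(R_m) = 40.4983 / 42.8722 = 0.9446
MRP = 7.64% − 1.47% = 6.17%
E(R) = R_f + β × MRP = 1.47% + 0.9446 × 6.17% = 7.30%

7.30%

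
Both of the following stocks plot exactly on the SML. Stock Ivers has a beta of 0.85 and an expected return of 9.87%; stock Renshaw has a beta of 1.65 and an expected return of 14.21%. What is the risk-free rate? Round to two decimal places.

Both satisfy E(R) = R_f + β·MRP, so the slope of the SML is
MRP = (14.21% − 9.87%) / (1.65 − 0.85) = 4.34% / 0.80 = 5.4250%
R_f = E(R_Ivers) − β_Ivers·MRP = 9.87% − 0.85 × 5.4250% = 5.2588%

5.26%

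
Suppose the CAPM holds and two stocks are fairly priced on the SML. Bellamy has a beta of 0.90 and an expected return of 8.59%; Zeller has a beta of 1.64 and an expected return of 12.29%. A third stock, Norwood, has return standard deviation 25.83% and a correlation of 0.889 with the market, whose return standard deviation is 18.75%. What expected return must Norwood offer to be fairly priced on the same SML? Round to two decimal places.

MRP = (12.29% − 8.59%) / (1.64 − 0.90) = 5.0000%
R_f = 8.59% − 0.90 × 5.0000% = 4.0900%
β_Norwood = ρ·σ_i/σ_m = 0.889 × 25.83 / 18.75 = 1.2247
E(R_Norwood) = R_f + β × MRP = 4.0900% + 1.2247 × 5.0000% = 10.21%

10.21%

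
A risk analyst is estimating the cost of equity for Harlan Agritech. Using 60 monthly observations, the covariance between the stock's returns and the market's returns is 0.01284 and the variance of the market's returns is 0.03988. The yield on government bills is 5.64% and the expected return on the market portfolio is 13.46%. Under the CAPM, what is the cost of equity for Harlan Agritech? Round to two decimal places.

8.16%

β = Cov(R_i, R_m) / Var(R_m) = 0.01284 / 0.03988 = 0.3220
MRP = 13.46% − 5.64% = 7.82%
E(R) = R_f + β × MRP = 5.64% + 0.3220 × 7.82% = 8.16%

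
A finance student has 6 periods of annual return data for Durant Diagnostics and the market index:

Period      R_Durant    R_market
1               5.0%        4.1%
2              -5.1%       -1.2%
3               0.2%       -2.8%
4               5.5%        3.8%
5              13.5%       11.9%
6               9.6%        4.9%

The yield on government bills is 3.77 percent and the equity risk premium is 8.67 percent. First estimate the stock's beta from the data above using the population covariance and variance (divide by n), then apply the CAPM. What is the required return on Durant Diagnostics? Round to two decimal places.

Mean R_i = (5.0 − 5.1 + 0.2 + 5.5 + 13.5 + 9.6) / 6 = 4.7833%
Mean R_m = (4.1 − 1.2 − 2.8 + 3.8 + 11.9 + 4.9) / 6 = 3.4500%
Σ(R_i − R̄_i)(R_m − R̄_m) = 155.6350  ⇒  Cov = 155.6350 / 6 = 25.9392
Σ(R_m − R̄_m)² = 134.7350  ⇒  Var(R_m) = 134.7350 / 6 = 22.4558
β = Cov / Var(R_m) = 25.9392 / 22.4558 = 1.1551
E(R) = R_f + β × MRP = 3.77% + 1.1551 × 8.67% = 13.78%

13.78%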